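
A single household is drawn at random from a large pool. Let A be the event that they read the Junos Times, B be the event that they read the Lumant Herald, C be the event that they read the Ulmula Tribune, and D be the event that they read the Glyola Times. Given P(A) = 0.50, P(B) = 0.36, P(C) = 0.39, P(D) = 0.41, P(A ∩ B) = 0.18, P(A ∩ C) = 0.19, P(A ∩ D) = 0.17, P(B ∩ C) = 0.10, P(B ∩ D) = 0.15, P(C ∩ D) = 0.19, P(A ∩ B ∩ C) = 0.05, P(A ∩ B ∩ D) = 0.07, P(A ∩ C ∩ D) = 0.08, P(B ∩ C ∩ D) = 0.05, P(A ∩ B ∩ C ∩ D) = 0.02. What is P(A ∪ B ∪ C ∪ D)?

Using inclusion–exclusion:
P(A ∪ B ∪ C ∪ D) = 0.50 + 0.36 + 0.39 + 0.41 − 0.18 − 0.19 − 0.17 − 0.10 − 0.15 − 0.19 + 0.05 + 0.07 + 0.08 + 0.05 − 0.02 = 0.91

0.91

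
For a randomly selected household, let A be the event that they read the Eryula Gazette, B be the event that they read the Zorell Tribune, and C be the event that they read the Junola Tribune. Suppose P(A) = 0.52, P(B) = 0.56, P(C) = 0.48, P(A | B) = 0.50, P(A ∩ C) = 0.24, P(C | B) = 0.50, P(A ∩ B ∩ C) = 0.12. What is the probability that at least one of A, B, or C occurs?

0.88

P(A ∩ B) = P(B)·P(A|B) = 0.56 × 0.50 = 0.28
P(B ∩ C) = P(B)·P(C|B) = 0.56 × 0.50 = 0.28
P(A ∪ B ∪ C) = 0.52 + 0.56 + 0.48 − 0.28 − 0.24 − 0.28 + 0.12 = 0.88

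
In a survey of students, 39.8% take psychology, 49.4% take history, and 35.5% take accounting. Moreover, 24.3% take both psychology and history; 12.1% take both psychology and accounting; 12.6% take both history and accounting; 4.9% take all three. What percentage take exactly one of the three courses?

41.4%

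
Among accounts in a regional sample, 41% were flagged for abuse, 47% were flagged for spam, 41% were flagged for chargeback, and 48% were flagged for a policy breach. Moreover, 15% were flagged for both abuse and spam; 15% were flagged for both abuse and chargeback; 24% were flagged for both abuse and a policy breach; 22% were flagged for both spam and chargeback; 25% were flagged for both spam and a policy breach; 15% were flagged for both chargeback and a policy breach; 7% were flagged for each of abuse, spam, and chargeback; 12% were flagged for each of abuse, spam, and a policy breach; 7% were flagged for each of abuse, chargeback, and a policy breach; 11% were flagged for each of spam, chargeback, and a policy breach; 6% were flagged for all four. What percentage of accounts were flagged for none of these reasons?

Apply inclusion-exclusion:
P(union) = 41 + 47 + 41 + 48 − 15 − 15 − 24 − 22 − 25 − 15 + 7 + 12 + 7 + 11 − 6 = 92%
P(none) = 100% − 92% = 8%

8%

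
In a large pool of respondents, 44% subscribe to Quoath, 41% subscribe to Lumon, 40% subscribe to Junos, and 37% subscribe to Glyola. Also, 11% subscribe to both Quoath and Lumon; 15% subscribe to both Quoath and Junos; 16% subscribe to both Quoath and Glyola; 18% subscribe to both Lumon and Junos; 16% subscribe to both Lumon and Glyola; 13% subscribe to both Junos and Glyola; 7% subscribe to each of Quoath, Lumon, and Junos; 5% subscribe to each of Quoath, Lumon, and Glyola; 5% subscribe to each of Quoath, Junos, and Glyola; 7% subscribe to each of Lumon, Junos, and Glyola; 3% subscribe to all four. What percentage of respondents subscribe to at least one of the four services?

By inclusion–exclusion:
P(union) = 44 + 41 + 40 + 37 − 11 − 15 − 16 − 18 − 16 − 13 + 7 + 5 + 5 + 7 − 3 = 94%

94%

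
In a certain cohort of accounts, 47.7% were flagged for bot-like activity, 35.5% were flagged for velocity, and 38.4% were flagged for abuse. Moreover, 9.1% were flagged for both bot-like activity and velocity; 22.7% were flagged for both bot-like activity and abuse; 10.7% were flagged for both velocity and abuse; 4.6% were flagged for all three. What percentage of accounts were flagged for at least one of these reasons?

By inclusion-exclusion,
P(at least one) = 47.7 + 35.5 + 38.4 − 9.1 − 22.7 − 10.7 + 4.6 = 83.7%

83.7%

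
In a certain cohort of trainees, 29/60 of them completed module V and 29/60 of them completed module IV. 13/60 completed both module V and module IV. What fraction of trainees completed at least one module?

Inclusion–exclusion gives
P(at least one) = 29/60 + 29/60 − 13/60 = 3/4

3/4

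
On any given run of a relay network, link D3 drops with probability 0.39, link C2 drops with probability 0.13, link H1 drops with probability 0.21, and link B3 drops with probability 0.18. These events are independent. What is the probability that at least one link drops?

Independence gives P(none) = ∏(1 − pᵢ).
P(none) = (1 − 0.39) × (1 − 0.13) × (1 − 0.21) × (1 − 0.18) = 0.61 × 0.87 × 0.79 × 0.82 = 0.34378746
P(at least one) = 1 − 0.34378746 = 0.65621254

0.65621254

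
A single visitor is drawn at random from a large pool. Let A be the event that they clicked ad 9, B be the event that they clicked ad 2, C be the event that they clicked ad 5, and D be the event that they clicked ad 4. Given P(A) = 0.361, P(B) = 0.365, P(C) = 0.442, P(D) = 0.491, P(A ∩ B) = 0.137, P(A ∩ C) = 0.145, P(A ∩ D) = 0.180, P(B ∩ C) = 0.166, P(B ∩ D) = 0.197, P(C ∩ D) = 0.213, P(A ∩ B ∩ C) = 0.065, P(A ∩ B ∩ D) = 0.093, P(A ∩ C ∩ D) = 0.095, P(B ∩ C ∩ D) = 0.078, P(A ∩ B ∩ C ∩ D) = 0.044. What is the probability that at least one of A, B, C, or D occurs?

0.908

P(A ∪ B ∪ C ∪ D) = 0.361 + 0.365 + 0.442 + 0.491 − 0.137 − 0.145 − 0.180 − 0.166 − 0.197 − 0.213 + 0.065 + 0.093 + 0.095 + 0.078 − 0.044 = 0.908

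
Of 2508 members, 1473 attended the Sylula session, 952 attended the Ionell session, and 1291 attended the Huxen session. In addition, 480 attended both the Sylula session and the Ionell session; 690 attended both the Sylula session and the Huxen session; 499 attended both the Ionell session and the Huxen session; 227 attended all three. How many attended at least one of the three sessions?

2274

Using inclusion–exclusion:
|union| = 1473 + 952 + 1291 − 480 − 690 − 499 + 227 = 2274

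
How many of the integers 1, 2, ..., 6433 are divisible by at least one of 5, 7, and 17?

2281

⌊6433/5⌋ + ⌊6433/7⌋ + ⌊6433/17⌋ − ⌊6433/35⌋ − ⌊6433/85⌋ − ⌊6433/119⌋ + ⌊6433/595⌋ = 1286 + 919 + 378 − 183 − 75 − 54 + 10 = 2281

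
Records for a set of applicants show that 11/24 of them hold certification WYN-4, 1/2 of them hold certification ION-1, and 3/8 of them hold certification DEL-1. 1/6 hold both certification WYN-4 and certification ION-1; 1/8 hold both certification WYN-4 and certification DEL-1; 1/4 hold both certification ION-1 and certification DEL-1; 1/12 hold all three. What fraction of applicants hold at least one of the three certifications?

7/8

By inclusion-exclusion,
P(at least one) = 11/24 + 1/2 + 3/8 − 1/6 − 1/8 − 1/4 + 1/12 = 7/8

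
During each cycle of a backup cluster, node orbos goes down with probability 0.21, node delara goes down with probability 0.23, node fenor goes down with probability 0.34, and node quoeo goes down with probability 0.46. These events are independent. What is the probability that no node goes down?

P(none) = (1 − 0.21) × (1 − 0.23) × (1 − 0.34) × (1 − 0.46) = 0.79 × 0.77 × 0.66 × 0.54 = 0.21679812

0.21679812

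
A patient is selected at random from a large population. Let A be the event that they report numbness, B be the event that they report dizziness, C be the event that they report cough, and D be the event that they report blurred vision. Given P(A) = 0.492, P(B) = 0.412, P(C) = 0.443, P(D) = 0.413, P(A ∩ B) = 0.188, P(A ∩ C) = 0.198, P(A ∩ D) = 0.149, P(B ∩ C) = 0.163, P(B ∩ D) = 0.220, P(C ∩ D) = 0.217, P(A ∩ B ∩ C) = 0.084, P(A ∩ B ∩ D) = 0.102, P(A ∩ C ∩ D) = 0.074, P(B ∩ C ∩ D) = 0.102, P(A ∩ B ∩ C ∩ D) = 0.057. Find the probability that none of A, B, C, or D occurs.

0.070

By inclusion–exclusion:
P(A ∪ B ∪ C ∪ D) = 0.492 + 0.412 + 0.443 + 0.413 − 0.188 − 0.198 − 0.149 − 0.163 − 0.220 − 0.217 + 0.084 + 0.102 + 0.074 + 0.102 − 0.057 = 0.930
P(none) = 1 − 0.930 = 0.070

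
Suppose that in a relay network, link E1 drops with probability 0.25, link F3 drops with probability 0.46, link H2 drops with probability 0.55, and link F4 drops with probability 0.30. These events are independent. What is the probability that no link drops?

P(none) = (1 − 0.25) × (1 − 0.46) × (1 − 0.55) × (1 − 0.30) = 0.75 × 0.54 × 0.45 × 0.70 = 0.127575

0.127575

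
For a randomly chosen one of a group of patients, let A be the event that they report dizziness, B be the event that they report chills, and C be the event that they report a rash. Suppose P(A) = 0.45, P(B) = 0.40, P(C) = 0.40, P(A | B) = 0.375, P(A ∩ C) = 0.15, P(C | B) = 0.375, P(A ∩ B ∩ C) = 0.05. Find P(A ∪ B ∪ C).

0.85

P(A ∩ B) = P(B)·P(A|B) = 0.40 × 0.375 = 0.15
P(B ∩ C) = P(B)·P(C|B) = 0.40 × 0.375 = 0.15
Apply inclusion-exclusion:
P(A ∪ B ∪ C) = 0.45 + 0.40 + 0.40 − 0.15 − 0.15 − 0.15 + 0.05 = 0.85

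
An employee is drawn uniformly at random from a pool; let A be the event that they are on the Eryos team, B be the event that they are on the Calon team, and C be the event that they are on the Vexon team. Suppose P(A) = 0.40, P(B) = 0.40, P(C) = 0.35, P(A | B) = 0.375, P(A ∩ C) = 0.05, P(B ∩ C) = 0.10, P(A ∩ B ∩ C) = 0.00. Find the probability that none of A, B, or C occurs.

0.15

P(A ∩ B) = P(B)·P(A|B) = 0.40 × 0.375 = 0.15
Using inclusion–exclusion:
P(A ∪ B ∪ C) = 0.40 + 0.40 + 0.35 − 0.15 − 0.05 − 0.10 + 0.00 = 0.85
P(none) = 1 − 0.85 = 0.15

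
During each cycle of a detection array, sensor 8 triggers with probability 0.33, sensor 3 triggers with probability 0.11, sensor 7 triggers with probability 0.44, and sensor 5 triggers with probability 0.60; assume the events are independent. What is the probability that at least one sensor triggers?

0.8664288

P(none) = (1 − 0.33) × (1 − 0.11) × (1 − 0.44) × (1 − 0.60) = 0.67 × 0.89 × 0.56 × 0.40 = 0.1335712
P(at least one) = 1 − 0.1335712 = 0.8664288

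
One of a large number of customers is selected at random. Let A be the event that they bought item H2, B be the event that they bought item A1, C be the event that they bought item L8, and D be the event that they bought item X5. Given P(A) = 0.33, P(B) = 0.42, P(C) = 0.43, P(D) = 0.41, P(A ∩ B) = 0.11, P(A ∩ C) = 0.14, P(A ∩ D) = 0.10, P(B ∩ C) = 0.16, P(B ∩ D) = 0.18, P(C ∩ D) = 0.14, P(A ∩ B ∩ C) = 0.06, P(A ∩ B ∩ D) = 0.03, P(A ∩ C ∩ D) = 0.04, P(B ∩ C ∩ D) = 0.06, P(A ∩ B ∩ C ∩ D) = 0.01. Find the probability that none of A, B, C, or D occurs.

P(A ∪ B ∪ C ∪ D) = 0.33 + 0.42 + 0.43 + 0.41 − 0.11 − 0.14 − 0.10 − 0.16 − 0.18 − 0.14 + 0.06 + 0.03 + 0.04 + 0.06 − 0.01 = 0.94
P(none) = 1 − 0.94 = 0.06

0.06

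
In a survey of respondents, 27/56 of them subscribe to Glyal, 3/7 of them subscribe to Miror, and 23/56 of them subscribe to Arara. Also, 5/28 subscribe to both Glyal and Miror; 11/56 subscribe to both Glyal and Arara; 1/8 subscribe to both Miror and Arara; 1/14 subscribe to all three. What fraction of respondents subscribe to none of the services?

P(≥1) = 27/56 + 3/7 + 23/56 − 5/28 − 11/56 − 1/8 + 1/14 = 25/28
P(none) = 1 − 25/28 = 3/28

3/28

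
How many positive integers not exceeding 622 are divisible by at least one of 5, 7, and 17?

By inclusion–exclusion:
floor(622/5) + floor(622/7) + floor(622/17) − floor(622/35) − floor(622/85) − floor(622/119) + floor(622/595) = 124 + 88 + 36 − 17 − 7 − 5 + 1 = 220

220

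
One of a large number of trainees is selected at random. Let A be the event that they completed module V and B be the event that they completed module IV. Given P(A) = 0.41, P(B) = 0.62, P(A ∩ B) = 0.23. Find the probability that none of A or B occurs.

0.20

By inclusion–exclusion:
P(A ∪ B) = 0.41 + 0.62 − 0.23 = 0.80
P(none) = 1 − 0.80 = 0.20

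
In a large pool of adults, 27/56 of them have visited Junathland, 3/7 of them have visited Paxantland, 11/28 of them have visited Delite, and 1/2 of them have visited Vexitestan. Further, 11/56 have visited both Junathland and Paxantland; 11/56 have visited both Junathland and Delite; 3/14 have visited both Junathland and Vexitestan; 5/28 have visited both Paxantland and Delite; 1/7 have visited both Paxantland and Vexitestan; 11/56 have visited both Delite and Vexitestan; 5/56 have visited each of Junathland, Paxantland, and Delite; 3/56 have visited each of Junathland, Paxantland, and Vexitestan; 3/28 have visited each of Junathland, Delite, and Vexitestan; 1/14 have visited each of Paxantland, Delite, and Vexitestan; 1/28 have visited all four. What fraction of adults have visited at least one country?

27/28

P(union) = 27/56 + 3/7 + 11/28 + 1/2 − 11/56 − 11/56 − 3/14 − 5/28 − 1/7 − 11/56 + 5/56 + 3/56 + 3/28 + 1/14 − 1/28 = 27/28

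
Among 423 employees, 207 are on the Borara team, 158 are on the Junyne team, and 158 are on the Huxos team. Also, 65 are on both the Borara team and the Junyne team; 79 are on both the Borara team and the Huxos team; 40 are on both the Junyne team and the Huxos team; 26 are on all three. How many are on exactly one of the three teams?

By inclusion–exclusion (exactly-one form):
|exactly one| = 207 + 158 + 158 − 2·65 − 2·79 − 2·40 + 3·26 = 233

233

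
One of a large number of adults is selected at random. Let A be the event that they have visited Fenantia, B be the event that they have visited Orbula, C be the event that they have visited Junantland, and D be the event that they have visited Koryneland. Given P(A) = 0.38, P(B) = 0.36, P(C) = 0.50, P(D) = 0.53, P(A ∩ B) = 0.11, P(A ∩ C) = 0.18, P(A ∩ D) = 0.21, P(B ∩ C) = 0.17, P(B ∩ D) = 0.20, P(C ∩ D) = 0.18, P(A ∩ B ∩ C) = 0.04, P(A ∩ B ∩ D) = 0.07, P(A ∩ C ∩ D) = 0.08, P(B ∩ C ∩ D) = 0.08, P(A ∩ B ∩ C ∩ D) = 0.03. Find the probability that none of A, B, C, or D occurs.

Inclusion–exclusion gives
P(A ∪ B ∪ C ∪ D) = 0.38 + 0.36 + 0.50 + 0.53 − 0.11 − 0.18 − 0.21 − 0.17 − 0.20 − 0.18 + 0.04 + 0.07 + 0.08 + 0.08 − 0.03 = 0.96
P(none) = 1 − 0.96 = 0.04

0.04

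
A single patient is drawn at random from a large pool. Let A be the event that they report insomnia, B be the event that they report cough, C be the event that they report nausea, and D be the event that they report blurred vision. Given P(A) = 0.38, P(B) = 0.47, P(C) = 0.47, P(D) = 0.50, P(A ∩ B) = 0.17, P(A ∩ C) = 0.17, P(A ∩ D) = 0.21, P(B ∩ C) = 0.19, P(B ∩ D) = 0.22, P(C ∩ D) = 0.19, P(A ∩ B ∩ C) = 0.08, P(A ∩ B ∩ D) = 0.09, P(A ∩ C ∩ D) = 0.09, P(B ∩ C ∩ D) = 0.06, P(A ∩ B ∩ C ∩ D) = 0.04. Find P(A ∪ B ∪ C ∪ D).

Using inclusion–exclusion:
P(A ∪ B ∪ C ∪ D) = 0.38 + 0.47 + 0.47 + 0.50 − 0.17 − 0.17 − 0.21 − 0.19 − 0.22 − 0.19 + 0.08 + 0.09 + 0.09 + 0.06 − 0.04 = 0.95

0.95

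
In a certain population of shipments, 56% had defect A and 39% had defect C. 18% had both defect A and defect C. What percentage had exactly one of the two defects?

59%

Using the inclusion–exclusion count for exactly one event:
P(exactly one) = 56 + 39 − 2·18 = 59%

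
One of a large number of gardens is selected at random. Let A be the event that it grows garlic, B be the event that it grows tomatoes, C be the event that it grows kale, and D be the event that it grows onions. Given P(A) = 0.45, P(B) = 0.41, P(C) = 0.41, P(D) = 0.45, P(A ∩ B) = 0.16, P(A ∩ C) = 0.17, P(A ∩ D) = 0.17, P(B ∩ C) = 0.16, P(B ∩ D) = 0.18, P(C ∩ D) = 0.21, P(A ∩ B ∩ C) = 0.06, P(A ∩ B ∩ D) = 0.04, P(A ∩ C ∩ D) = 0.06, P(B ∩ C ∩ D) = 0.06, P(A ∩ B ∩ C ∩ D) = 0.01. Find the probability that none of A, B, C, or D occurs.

0.12

By inclusion-exclusion,
P(A ∪ B ∪ C ∪ D) = 0.45 + 0.41 + 0.41 + 0.45 − 0.16 − 0.17 − 0.17 − 0.16 − 0.18 − 0.21 + 0.06 + 0.04 + 0.06 + 0.06 − 0.01 = 0.88
P(none) = 1 − 0.88 = 0.12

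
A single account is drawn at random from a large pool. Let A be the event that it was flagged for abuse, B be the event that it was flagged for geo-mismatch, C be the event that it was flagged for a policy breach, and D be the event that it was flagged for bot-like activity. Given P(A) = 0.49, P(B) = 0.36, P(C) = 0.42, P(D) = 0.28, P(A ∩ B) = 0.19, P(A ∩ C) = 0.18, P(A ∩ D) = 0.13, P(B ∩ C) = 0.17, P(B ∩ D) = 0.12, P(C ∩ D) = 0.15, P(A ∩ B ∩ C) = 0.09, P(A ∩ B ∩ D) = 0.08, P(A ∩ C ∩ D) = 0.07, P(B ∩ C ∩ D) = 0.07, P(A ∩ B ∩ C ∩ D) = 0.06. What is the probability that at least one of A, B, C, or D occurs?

0.86

By inclusion-exclusion,
P(A ∪ B ∪ C ∪ D) = 0.49 + 0.36 + 0.42 + 0.28 − 0.19 − 0.18 − 0.13 − 0.17 − 0.12 − 0.15 + 0.09 + 0.08 + 0.07 + 0.07 − 0.06 = 0.86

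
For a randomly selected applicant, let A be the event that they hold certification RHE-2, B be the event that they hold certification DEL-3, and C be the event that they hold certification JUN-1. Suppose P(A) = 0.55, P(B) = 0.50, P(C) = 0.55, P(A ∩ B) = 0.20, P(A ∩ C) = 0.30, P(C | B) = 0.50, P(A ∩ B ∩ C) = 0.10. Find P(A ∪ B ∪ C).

0.95

P(B ∩ C) = P(B)·P(C|B) = 0.50 × 0.50 = 0.25
P(A ∪ B ∪ C) = 0.55 + 0.50 + 0.55 − 0.20 − 0.30 − 0.25 + 0.10 = 0.95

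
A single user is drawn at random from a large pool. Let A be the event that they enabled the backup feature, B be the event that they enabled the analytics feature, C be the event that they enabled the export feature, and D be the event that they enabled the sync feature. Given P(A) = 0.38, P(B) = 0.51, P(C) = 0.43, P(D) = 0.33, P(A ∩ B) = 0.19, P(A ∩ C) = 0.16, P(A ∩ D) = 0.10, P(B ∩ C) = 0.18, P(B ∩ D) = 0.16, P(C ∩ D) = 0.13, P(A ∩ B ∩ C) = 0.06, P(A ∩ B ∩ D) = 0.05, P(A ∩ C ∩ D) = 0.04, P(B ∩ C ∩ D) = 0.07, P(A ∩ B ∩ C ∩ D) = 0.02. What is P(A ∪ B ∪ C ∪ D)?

0.93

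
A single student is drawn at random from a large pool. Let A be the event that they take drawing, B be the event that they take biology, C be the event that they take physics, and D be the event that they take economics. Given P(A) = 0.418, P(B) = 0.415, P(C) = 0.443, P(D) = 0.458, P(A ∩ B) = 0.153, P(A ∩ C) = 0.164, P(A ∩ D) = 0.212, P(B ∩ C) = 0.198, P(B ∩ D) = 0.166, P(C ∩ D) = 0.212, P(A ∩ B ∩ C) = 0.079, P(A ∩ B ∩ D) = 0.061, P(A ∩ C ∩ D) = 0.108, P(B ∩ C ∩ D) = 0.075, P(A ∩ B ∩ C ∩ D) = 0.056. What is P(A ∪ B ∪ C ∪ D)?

0.896

By inclusion–exclusion:
P(A ∪ B ∪ C ∪ D) = 0.418 + 0.415 + 0.443 + 0.458 − 0.153 − 0.164 − 0.212 − 0.198 − 0.166 − 0.212 + 0.079 + 0.061 + 0.108 + 0.075 − 0.056 = 0.896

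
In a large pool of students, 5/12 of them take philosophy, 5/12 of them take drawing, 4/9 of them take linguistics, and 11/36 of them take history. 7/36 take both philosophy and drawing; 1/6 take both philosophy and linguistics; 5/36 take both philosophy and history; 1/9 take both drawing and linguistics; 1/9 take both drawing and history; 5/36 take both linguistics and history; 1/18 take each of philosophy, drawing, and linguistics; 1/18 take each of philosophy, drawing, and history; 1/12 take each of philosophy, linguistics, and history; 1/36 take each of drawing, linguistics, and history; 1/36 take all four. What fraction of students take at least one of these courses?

11/12

P(≥1) = 5/12 + 5/12 + 4/9 + 11/36 − 7/36 − 1/6 − 5/36 − 1/9 − 1/9 − 5/36 + 1/18 + 1/18 + 1/12 + 1/36 − 1/36 = 11/12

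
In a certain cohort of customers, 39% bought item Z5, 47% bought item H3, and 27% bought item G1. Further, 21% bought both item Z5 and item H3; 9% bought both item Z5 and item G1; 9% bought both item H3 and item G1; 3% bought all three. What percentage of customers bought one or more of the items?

77%

Using inclusion–exclusion:
P(≥1) = 39 + 47 + 27 − 21 − 9 − 9 + 3 = 77%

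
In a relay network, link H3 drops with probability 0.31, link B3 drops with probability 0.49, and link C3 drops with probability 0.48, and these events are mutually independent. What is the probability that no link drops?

P(none) = (1 − 0.31) × (1 − 0.49) × (1 − 0.48) = 0.69 × 0.51 × 0.52 = 0.182988

0.182988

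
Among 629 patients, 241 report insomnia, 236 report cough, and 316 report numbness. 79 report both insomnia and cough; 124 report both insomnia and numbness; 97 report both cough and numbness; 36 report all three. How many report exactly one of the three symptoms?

Using the inclusion–exclusion count for exactly one event:
N(exactly one) = 241 + 236 + 316 − 2·79 − 2·124 − 2·97 + 3·36 = 301

301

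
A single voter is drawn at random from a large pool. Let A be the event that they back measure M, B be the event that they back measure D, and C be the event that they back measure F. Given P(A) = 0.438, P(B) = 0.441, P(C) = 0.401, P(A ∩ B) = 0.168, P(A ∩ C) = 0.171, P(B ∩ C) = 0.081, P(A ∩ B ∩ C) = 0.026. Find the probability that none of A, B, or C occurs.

Apply inclusion-exclusion:
P(A ∪ B ∪ C) = 0.438 + 0.441 + 0.401 − 0.168 − 0.171 − 0.081 + 0.026 = 0.886
P(none) = 1 − 0.886 = 0.114

0.114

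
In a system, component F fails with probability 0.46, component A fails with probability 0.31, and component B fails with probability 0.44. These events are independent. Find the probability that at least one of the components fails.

Since the events are independent, P(none) is the product of the individual non-occurrence probabilities.
P(none) = (1 − 0.46) × (1 − 0.31) × (1 − 0.44) = 0.54 × 0.69 × 0.56 = 0.208656
P(at least one) = 1 − 0.208656 = 0.791344

0.791344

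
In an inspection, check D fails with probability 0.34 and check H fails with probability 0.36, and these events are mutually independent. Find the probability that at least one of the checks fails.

0.5776

P(none) = (1 − 0.34) × (1 − 0.36) = 0.66 × 0.64 = 0.4224
P(at least one) = 1 − 0.4224 = 0.5776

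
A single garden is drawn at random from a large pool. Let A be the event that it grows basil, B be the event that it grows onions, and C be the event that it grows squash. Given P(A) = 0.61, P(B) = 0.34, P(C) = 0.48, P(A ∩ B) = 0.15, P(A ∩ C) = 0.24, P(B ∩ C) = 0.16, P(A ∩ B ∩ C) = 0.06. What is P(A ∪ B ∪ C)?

Apply inclusion-exclusion:
P(A ∪ B ∪ C) = 0.61 + 0.34 + 0.48 − 0.15 − 0.24 − 0.16 + 0.06 = 0.94

0.94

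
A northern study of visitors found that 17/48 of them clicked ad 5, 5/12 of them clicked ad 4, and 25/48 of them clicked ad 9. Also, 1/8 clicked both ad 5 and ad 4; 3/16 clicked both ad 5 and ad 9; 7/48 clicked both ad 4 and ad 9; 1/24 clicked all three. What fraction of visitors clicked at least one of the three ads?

P(at least one) = 17/48 + 5/12 + 25/48 − 1/8 − 3/16 − 7/48 + 1/24 = 7/8

7/8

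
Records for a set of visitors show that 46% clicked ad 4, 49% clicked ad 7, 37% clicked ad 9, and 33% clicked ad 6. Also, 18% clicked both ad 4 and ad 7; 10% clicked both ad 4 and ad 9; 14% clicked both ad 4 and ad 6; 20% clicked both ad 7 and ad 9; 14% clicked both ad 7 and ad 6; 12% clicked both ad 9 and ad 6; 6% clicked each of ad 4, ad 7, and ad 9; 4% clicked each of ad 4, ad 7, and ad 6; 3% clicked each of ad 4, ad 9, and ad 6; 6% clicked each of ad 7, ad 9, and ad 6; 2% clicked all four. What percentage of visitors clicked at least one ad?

94%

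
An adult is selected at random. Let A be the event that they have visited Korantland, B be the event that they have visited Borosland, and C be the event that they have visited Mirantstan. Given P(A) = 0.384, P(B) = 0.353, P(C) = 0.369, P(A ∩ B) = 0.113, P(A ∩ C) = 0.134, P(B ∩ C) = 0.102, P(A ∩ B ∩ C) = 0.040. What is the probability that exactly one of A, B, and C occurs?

0.528

Using the inclusion–exclusion count for exactly one event:
P(exactly one) = 0.384 + 0.353 + 0.369 − 2·0.113 − 2·0.134 − 2·0.102 + 3·0.040 = 0.528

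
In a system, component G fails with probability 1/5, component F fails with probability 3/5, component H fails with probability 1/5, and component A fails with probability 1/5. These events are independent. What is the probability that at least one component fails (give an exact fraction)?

Since the events are independent, P(none) is the product of the individual non-occurrence probabilities.
P(none) = (1 − 1/5) × (1 − 3/5) × (1 − 1/5) × (1 − 1/5) = 4/5 × 2/5 × 4/5 × 4/5 = 128/625
P(at least one) = 1 − 128/625 = 497/625

497/625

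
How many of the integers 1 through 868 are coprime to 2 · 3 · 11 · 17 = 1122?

434 + 289 + 78 + 51 − 144 − 39 − 25 − 26 − 17 − 4 + 13 + 8 + 2 + 1 − 0 = 621
868 − 621 = 247

247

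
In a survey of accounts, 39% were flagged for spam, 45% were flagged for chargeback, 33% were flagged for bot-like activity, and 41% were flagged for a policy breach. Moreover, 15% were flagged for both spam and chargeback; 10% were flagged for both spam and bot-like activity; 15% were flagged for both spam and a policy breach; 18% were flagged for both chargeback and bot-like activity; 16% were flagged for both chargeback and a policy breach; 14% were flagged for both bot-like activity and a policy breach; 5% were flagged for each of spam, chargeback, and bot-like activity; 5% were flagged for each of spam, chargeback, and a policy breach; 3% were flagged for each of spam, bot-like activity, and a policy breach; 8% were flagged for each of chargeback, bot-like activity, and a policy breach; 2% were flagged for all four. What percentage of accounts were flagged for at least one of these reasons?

89%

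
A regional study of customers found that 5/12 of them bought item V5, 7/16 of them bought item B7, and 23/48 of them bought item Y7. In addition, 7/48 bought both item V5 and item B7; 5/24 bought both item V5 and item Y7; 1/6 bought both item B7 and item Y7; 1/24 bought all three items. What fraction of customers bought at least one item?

P(at least one) = 5/12 + 7/16 + 23/48 − 7/48 − 5/24 − 1/6 + 1/24 = 41/48

41/48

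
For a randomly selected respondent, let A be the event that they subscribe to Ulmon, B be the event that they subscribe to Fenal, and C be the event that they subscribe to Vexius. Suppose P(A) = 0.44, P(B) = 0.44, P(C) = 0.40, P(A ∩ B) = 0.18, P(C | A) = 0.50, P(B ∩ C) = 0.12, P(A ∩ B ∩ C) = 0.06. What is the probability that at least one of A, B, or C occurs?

P(A ∩ C) = P(A)·P(C|A) = 0.44 × 0.50 = 0.22
By inclusion–exclusion:
P(A ∪ B ∪ C) = 0.44 + 0.44 + 0.40 − 0.18 − 0.22 − 0.12 + 0.06 = 0.82

0.82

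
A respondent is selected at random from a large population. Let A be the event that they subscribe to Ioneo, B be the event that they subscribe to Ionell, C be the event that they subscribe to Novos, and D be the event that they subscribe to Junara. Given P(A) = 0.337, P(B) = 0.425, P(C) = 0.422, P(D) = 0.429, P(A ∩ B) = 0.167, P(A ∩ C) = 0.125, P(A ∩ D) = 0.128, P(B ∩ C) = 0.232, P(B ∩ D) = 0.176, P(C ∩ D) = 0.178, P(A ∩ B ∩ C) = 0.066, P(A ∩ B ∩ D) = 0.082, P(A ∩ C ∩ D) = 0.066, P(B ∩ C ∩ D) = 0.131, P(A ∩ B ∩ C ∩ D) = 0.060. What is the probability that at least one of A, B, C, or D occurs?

0.892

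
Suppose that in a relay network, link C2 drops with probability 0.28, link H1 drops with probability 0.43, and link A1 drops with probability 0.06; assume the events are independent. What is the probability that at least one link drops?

0.614224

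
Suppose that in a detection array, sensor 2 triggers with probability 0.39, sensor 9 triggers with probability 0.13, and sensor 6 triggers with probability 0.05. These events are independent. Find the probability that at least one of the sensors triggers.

0.495835

P(none) = (1 − 0.39) × (1 − 0.13) × (1 − 0.05) = 0.61 × 0.87 × 0.95 = 0.504165
P(at least one) = 1 − 0.504165 = 0.495835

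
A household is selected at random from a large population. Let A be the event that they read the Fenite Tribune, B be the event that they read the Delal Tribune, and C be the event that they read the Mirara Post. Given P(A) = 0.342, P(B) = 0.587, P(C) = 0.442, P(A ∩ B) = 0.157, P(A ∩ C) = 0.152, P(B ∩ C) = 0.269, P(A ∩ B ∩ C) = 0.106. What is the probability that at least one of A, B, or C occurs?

0.899

By inclusion-exclusion,
P(A ∪ B ∪ C) = 0.342 + 0.587 + 0.442 − 0.157 − 0.152 − 0.269 + 0.106 = 0.899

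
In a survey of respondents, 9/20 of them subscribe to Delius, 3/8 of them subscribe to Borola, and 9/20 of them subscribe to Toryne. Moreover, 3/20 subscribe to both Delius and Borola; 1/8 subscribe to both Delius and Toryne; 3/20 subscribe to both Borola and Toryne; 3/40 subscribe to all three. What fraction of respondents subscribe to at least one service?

P(union) = 9/20 + 3/8 + 9/20 − 3/20 − 1/8 − 3/20 + 3/40 = 37/40

37/40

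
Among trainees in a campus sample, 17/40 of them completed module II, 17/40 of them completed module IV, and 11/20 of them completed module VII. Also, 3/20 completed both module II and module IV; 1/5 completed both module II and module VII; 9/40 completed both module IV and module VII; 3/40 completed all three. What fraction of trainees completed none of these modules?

1/10

Inclusion–exclusion gives
P(at least one) = 17/40 + 17/40 + 11/20 − 3/20 − 1/5 − 9/40 + 3/40 = 9/10
P(none) = 1 − 9/10 = 1/10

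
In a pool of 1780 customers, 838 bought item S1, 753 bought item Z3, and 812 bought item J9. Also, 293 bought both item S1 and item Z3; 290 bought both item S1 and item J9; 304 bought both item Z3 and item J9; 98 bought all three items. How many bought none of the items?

166

N(≥1) = 838 + 753 + 812 − 293 − 290 − 304 + 98 = 1614
None: 1780 − 1614 = 166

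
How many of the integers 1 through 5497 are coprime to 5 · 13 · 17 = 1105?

3821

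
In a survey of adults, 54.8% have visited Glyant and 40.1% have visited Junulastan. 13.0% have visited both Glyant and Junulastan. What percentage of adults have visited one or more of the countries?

81.9%

Inclusion–exclusion gives
P(≥1) = 54.8 + 40.1 − 13.0 = 81.9%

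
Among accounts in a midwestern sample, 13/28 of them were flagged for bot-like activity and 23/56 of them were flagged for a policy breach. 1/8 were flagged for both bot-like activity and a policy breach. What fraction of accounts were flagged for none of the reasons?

1/4

P(≥1) = 13/28 + 23/56 − 1/8 = 3/4
P(none) = 1 − 3/4 = 1/4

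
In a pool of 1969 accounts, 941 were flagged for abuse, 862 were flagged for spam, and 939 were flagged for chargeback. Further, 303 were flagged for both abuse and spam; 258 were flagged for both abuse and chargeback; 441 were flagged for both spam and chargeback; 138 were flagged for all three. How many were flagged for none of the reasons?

91

N(≥1) = 941 + 862 + 939 − 303 − 258 − 441 + 138 = 1878
None: 1969 − 1878 = 91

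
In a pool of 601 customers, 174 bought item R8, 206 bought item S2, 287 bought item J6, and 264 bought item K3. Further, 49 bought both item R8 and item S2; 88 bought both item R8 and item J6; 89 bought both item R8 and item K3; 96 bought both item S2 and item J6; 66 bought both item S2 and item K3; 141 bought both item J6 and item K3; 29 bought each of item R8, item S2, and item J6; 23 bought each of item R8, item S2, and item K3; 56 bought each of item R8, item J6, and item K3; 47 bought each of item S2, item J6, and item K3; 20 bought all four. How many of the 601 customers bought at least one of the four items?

537

By inclusion-exclusion,
|at least one| = 174 + 206 + 287 + 264 − 49 − 88 − 89 − 96 − 66 − 141 + 29 + 23 + 56 + 47 − 20 = 537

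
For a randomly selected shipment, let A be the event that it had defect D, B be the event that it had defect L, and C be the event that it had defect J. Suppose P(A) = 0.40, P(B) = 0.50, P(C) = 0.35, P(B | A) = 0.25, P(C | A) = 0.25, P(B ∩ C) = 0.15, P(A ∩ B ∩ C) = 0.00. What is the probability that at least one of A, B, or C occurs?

P(A ∩ B) = P(A)·P(B|A) = 0.40 × 0.25 = 0.10
P(A ∩ C) = P(A)·P(C|A) = 0.40 × 0.25 = 0.10
P(A ∪ B ∪ C) = 0.40 + 0.50 + 0.35 − 0.10 − 0.10 − 0.15 + 0.00 = 0.90

0.90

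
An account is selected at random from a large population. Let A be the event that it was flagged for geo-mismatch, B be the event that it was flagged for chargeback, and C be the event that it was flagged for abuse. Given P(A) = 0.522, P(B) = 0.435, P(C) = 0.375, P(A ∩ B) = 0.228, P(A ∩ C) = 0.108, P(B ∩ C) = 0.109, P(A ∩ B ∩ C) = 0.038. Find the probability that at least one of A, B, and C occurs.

0.925

By inclusion-exclusion,
P(A ∪ B ∪ C) = 0.522 + 0.435 + 0.375 − 0.228 − 0.108 − 0.109 + 0.038 = 0.925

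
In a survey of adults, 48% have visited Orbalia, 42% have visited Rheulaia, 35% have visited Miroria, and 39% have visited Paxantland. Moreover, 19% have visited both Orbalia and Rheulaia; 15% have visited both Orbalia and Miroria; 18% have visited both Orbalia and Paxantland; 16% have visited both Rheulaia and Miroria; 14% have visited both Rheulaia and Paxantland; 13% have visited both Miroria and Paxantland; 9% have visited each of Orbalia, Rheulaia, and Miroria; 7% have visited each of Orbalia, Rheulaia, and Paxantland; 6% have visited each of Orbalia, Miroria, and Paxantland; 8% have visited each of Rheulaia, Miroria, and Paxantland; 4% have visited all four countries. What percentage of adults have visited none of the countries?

P(≥1) = 48 + 42 + 35 + 39 − 19 − 15 − 18 − 16 − 14 − 13 + 9 + 7 + 6 + 8 − 4 = 95%
P(none) = 100% − 95% = 5%

5%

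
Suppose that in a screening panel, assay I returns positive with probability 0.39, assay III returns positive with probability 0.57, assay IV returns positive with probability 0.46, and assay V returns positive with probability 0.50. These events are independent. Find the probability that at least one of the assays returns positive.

0.929179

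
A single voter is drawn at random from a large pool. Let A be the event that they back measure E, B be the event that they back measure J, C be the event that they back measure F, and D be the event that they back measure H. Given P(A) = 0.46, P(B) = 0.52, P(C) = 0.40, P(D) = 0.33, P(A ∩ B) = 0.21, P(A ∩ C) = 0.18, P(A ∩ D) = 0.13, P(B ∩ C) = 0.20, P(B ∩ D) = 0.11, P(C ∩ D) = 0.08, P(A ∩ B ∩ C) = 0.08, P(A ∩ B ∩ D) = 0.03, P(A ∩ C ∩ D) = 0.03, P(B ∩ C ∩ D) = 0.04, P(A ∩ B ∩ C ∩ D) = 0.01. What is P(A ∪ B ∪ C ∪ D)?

0.97

P(A ∪ B ∪ C ∪ D) = 0.46 + 0.52 + 0.40 + 0.33 − 0.21 − 0.18 − 0.13 − 0.20 − 0.11 − 0.08 + 0.08 + 0.03 + 0.03 + 0.04 − 0.01 = 0.97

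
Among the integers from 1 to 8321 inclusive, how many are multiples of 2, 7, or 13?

5028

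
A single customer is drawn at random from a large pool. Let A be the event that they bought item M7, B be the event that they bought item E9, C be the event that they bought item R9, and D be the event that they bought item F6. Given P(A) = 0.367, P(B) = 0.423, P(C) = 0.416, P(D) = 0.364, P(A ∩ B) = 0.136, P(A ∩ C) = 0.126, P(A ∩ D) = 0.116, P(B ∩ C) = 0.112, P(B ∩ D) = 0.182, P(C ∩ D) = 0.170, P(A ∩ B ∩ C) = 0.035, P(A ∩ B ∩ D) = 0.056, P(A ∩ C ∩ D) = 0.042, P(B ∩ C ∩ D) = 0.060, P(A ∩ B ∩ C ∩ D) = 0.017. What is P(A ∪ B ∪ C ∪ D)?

0.904

Using inclusion–exclusion:
P(A ∪ B ∪ C ∪ D) = 0.367 + 0.423 + 0.416 + 0.364 − 0.136 − 0.126 − 0.116 − 0.112 − 0.182 − 0.170 + 0.035 + 0.056 + 0.042 + 0.060 − 0.017 = 0.904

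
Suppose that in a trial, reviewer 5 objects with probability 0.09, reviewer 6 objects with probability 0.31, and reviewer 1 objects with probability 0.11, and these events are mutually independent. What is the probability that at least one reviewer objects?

0.441169

Since the events are independent, P(none) is the product of the individual non-occurrence probabilities.
P(none) = (1 − 0.09) × (1 − 0.31) × (1 − 0.11) = 0.91 × 0.69 × 0.89 = 0.558831
P(at least one) = 1 − 0.558831 = 0.441169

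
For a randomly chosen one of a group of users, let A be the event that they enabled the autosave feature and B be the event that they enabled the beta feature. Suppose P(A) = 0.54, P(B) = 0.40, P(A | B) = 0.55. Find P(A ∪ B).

P(A ∩ B) = P(B)·P(A|B) = 0.40 × 0.55 = 0.22
P(A ∪ B) = 0.54 + 0.40 − 0.22 = 0.72

0.72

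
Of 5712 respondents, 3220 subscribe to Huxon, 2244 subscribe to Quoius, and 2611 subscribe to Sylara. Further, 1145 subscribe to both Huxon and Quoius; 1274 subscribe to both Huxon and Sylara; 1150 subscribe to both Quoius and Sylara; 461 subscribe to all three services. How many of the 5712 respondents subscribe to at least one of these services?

By inclusion-exclusion,
|union| = 3220 + 2244 + 2611 − 1145 − 1274 − 1150 + 461 = 4967

4967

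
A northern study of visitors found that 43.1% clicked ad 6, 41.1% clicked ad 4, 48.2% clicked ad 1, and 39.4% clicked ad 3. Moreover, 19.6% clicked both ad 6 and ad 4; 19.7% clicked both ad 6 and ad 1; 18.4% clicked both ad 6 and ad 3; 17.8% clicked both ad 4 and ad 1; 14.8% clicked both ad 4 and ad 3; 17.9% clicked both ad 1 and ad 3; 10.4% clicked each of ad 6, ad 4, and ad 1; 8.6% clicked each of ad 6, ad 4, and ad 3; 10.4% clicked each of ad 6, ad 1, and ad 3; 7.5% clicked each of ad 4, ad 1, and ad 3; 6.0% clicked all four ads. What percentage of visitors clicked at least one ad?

94.5%

Inclusion–exclusion gives
P(at least one) = 43.1 + 41.1 + 48.2 + 39.4 − 19.6 − 19.7 − 18.4 − 17.8 − 14.8 − 17.9 + 10.4 + 8.6 + 10.4 + 7.5 − 6.0 = 94.5%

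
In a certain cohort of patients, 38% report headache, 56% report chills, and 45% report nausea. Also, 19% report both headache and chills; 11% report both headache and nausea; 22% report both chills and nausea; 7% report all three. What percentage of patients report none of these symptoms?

6%

Using inclusion–exclusion:
P(union) = 38 + 56 + 45 − 19 − 11 − 22 + 7 = 94%
P(none) = 100% − 94% = 6%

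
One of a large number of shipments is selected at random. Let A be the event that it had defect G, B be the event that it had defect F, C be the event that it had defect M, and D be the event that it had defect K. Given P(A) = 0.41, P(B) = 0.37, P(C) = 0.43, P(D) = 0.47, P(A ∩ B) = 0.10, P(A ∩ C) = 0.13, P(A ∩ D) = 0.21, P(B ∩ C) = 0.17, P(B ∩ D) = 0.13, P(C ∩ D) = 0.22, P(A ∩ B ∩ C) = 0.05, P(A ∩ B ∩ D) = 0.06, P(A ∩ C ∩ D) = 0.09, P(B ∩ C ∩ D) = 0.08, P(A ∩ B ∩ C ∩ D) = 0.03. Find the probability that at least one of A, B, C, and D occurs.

Using inclusion–exclusion:
P(A ∪ B ∪ C ∪ D) = 0.41 + 0.37 + 0.43 + 0.47 − 0.10 − 0.13 − 0.21 − 0.17 − 0.13 − 0.22 + 0.05 + 0.06 + 0.09 + 0.08 − 0.03 = 0.97

0.97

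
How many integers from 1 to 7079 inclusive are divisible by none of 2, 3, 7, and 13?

1868

floor(7079/2) + floor(7079/3) + floor(7079/7) + floor(7079/13) − floor(7079/6) − floor(7079/14) − floor(7079/26) − floor(7079/21) − floor(7079/39) − floor(7079/91) + floor(7079/42) + floor(7079/78) + floor(7079/182) + floor(7079/273) − floor(7079/546) = 3539 + 2359 + 1011 + 544 − 1179 − 505 − 272 − 337 − 181 − 77 + 168 + 90 + 38 + 25 − 12 = 5211
7079 − 5211 = 1868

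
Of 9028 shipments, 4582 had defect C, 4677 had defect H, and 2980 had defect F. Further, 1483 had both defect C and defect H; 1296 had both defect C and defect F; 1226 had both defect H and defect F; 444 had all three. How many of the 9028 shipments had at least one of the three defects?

|at least one| = 4582 + 4677 + 2980 − 1483 − 1296 − 1226 + 444 = 8678

8678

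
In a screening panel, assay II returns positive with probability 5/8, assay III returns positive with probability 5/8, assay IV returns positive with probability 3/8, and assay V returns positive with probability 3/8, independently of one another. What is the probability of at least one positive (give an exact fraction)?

P(none) = (1 − 5/8) × (1 − 5/8) × (1 − 3/8) × (1 − 3/8) = 3/8 × 3/8 × 5/8 × 5/8 = 225/4096
P(at least one) = 1 − 225/4096 = 3871/4096

3871/4096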